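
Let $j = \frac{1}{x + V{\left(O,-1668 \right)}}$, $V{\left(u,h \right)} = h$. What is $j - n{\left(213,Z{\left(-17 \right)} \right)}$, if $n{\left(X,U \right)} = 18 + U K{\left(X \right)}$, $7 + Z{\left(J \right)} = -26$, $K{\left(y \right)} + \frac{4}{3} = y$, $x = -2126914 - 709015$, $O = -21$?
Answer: $\frac{19769538298}{2837597} \approx 6967.0$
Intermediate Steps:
$x = -2835929$ ($x = -2126914 - 709015 = -2835929$)
$K{\left(y \right)} = - \frac{4}{3} + y$
$Z{\left(J \right)} = -33$ ($Z{\left(J \right)} = -7 - 26 = -33$)
$n{\left(X,U \right)} = 18 + U \left(- \frac{4}{3} + X\right)$
$j = - \frac{1}{2837597}$ ($j = \frac{1}{-2835929 - 1668} = \frac{1}{-2837597} = - \frac{1}{2837597} \approx -3.5241 \cdot 10^{-7}$)
$j - n{\left(213,Z{\left(-17 \right)} \right)} = - \frac{1}{2837597} - \left(18 + \frac{1}{3} \left(-33\right) \left(-4 + 3 \cdot 213\right)\right) = - \frac{1}{2837597} - \left(18 + \frac{1}{3} \left(-33\right) \left(-4 + 639\right)\right) = - \frac{1}{2837597} - \left(18 + \frac{1}{3} \left(-33\right) 635\right) = - \frac{1}{2837597} - \left(18 - 6985\right) = - \frac{1}{2837597} - -6967 = - \frac{1}{2837597} + 6967 = \frac{19769538298}{2837597}$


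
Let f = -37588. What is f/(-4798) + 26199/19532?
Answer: 429935809/46857268 ≈ 9.1754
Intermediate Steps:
f/(-4798) + 26199/19532 = -37588/(-4798) + 26199/19532 = -37588*(-1/4798) + 26199*(1/19532) = 18794/2399 + 26199/19532 = 429935809/46857268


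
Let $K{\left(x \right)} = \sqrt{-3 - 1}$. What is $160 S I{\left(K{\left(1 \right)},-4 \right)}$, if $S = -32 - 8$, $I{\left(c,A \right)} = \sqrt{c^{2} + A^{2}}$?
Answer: $- 12800 \sqrt{3} \approx -22170.0$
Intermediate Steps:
$K{\left(x \right)} = 2 i$ ($K{\left(x \right)} = \sqrt{-4} = 2 i$)
$I{\left(c,A \right)} = \sqrt{A^{2} + c^{2}}$
$S = -40$ ($S = -32 - 8 = -40$)
$160 S I{\left(K{\left(1 \right)},-4 \right)} = 160 \left(-40\right) \sqrt{\left(-4\right)^{2} + \left(2 i\right)^{2}} = - 6400 \sqrt{16 - 4} = - 6400 \sqrt{12} = - 6400 \cdot 2 \sqrt{3} = - 12800 \sqrt{3}$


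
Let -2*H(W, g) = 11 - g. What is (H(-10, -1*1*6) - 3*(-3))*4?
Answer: 2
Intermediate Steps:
H(W, g) = -11/2 + g/2 (H(W, g) = -(11 - g)/2 = -11/2 + g/2)
(H(-10, -1*1*6) - 3*(-3))*4 = ((-11/2 + (-1*1*6)/2) - 3*(-3))*4 = ((-11/2 + (-1*6)/2) + 9)*4 = ((-11/2 + (½)*(-6)) + 9)*4 = ((-11/2 - 3) + 9)*4 = (-17/2 + 9)*4 = (½)*4 = 2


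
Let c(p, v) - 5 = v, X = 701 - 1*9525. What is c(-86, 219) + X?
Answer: -8600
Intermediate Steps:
X = -8824 (X = 701 - 9525 = -8824)
c(p, v) = 5 + v
c(-86, 219) + X = (5 + 219) - 8824 = 224 - 8824 = -8600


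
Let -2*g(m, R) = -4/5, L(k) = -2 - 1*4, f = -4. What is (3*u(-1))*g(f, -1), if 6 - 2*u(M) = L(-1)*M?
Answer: 0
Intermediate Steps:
L(k) = -6 (L(k) = -2 - 4 = -6)
g(m, R) = 2/5 (g(m, R) = -(-2)/5 = -1/2*(-4/5) = 2/5)
u(M) = 3 + 3*M (u(M) = 3 - (-3)*M = 3 + 3*M)
(3*u(-1))*g(f, -1) = (3*(3 + 3*(-1)))*(2/5) = (3*(3 - 3))*(2/5) = (3*0)*(2/5) = 0*(2/5) = 0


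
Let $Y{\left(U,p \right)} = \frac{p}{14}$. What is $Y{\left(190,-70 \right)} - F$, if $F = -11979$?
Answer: $11974$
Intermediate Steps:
$Y{\left(U,p \right)} = \frac{p}{14}$ ($Y{\left(U,p \right)} = p \frac{1}{14} = \frac{p}{14}$)
$Y{\left(190,-70 \right)} - F = \frac{1}{14} \left(-70\right) - -11979 = -5 + 11979 = 11974$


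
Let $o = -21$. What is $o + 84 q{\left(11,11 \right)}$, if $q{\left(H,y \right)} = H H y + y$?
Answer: $112707$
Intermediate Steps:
$q{\left(H,y \right)} = y + y H^{2}$ ($q{\left(H,y \right)} = H^{2} y + y = y H^{2} + y = y + y H^{2}$)
$o + 84 q{\left(11,11 \right)} = -21 + 84 \cdot 11 \left(1 + 11^{2}\right) = -21 + 84 \cdot 11 \left(1 + 121\right) = -21 + 84 \cdot 11 \cdot 122 = -21 + 84 \cdot 1342 = -21 + 112728 = 112707$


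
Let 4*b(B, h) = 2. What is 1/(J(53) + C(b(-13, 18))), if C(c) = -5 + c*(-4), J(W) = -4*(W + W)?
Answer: -1/431 ≈ -0.0023202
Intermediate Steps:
J(W) = -8*W
b(B, h) = ½ (b(B, h) = (¼)*2 = ½)
C(c) = -5 - 4*c
1/(J(53) + C(b(-13, 18))) = 1/(-8*53 + (-5 - 4*½)) = 1/(-424 + (-5 - 2)) = 1/(-424 - 7) = 1/(-431) = -1/431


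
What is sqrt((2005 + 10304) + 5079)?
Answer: 6*sqrt(483) ≈ 131.86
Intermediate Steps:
sqrt((2005 + 10304) + 5079) = sqrt(12309 + 5079) = sqrt(17388) = 6*sqrt(483)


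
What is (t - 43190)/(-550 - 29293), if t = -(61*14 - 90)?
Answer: 43954/29843 ≈ 1.4728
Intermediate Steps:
t = -764 (t = -(854 - 90) = -1*764 = -764)
(t - 43190)/(-550 - 29293) = (-764 - 43190)/(-550 - 29293) = -43954/(-29843) = -43954*(-1/29843) = 43954/29843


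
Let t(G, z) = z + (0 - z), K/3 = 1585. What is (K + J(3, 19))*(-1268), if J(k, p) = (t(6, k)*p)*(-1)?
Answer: -6029340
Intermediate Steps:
K = 4755 (K = 3*1585 = 4755)
t(G, z) = 0 (t(G, z) = z - z = 0)
J(k, p) = 0 (J(k, p) = (0*p)*(-1) = 0*(-1) = 0)
(K + J(3, 19))*(-1268) = (4755 + 0)*(-1268) = 4755*(-1268) = -6029340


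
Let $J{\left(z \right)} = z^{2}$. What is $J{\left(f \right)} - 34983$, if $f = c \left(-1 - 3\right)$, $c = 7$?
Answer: $-34199$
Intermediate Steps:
$f = -28$ ($f = 7 \left(-1 - 3\right) = 7 \left(-4\right) = -28$)
$J{\left(f \right)} - 34983 = \left(-28\right)^{2} - 34983 = 784 - 34983 = -34199$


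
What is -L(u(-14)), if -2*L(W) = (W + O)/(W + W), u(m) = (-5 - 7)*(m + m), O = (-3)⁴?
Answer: 139/448 ≈ 0.31027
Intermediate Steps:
O = 81
u(m) = -24*m
L(W) = -(81 + W)/(4*W) (L(W) = -(W + 81)/(2*(W + W)) = -(81 + W)/(2*(2*W)) = -(81 + W)*1/(2*W)/2 = -(81 + W)/(4*W))
-L(u(-14)) = -(-81 - (-24)*(-14))/(4*((-24*(-14)))) = -(-81 - 1*336)/(4*336) = -(-81 - 336)/(4*336) = -(-417)/(4*336) = -1*(-139/448) = 139/448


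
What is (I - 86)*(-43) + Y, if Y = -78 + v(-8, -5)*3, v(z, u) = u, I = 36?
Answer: 2057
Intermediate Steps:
Y = -93 (Y = -78 - 5*3 = -78 - 15 = -93)
(I - 86)*(-43) + Y = (36 - 86)*(-43) - 93 = -50*(-43) - 93 = 2150 - 93 = 2057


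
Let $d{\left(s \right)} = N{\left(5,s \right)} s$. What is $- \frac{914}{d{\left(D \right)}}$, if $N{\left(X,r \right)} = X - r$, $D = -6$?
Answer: $\frac{457}{33} \approx 13.848$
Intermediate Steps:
$d{\left(s \right)} = s \left(5 - s\right)$ ($d{\left(s \right)} = \left(5 - s\right) s = s \left(5 - s\right)$)
$- \frac{914}{d{\left(D \right)}} = - \frac{914}{\left(-6\right) \left(5 - -6\right)} = - \frac{914}{\left(-6\right) \left(5 + 6\right)} = - \frac{914}{\left(-6\right) 11} = - \frac{914}{-66} = \left(-914\right) \left(- \frac{1}{66}\right) = \frac{457}{33}$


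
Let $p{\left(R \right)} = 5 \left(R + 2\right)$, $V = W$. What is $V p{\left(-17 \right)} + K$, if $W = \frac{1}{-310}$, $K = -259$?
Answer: $- \frac{16043}{62} \approx -258.76$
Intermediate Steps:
$W = - \frac{1}{310} \approx -0.0032258$
$V = - \frac{1}{310} \approx -0.0032258$
$p{\left(R \right)} = 10 + 5 R$ ($p{\left(R \right)} = 5 \left(2 + R\right) = 10 + 5 R$)
$V p{\left(-17 \right)} + K = - \frac{10 + 5 \left(-17\right)}{310} - 259 = - \frac{10 - 85}{310} - 259 = \left(- \frac{1}{310}\right) \left(-75\right) - 259 = \frac{15}{62} - 259 = - \frac{16043}{62}$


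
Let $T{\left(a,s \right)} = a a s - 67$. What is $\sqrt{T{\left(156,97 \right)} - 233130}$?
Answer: $\sqrt{2127395} \approx 1458.6$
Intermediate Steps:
$T{\left(a,s \right)} = -67 + s a^{2}$ ($T{\left(a,s \right)} = a^{2} s - 67 = s a^{2} - 67 = -67 + s a^{2}$)
$\sqrt{T{\left(156,97 \right)} - 233130} = \sqrt{\left(-67 + 97 \cdot 156^{2}\right) - 233130} = \sqrt{\left(-67 + 97 \cdot 24336\right) - 233130} = \sqrt{\left(-67 + 2360592\right) - 233130} = \sqrt{2360525 - 233130} = \sqrt{2127395}$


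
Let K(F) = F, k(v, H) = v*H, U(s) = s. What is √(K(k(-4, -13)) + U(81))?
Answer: √133 ≈ 11.533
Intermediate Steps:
k(v, H) = H*v
√(K(k(-4, -13)) + U(81)) = √(-13*(-4) + 81) = √(52 + 81) = √133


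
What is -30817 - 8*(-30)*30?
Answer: -23617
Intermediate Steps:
-30817 - 8*(-30)*30 = -30817 - (-240)*30 = -30817 - 1*(-7200) = -30817 + 7200 = -23617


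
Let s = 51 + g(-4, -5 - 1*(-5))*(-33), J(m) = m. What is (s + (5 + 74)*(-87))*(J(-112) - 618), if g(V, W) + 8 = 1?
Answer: 4811430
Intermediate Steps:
g(V, W) = -7 (g(V, W) = -8 + 1 = -7)
s = 282 (s = 51 - 7*(-33) = 51 + 231 = 282)
(s + (5 + 74)*(-87))*(J(-112) - 618) = (282 + (5 + 74)*(-87))*(-112 - 618) = (282 + 79*(-87))*(-730) = (282 - 6873)*(-730) = -6591*(-730) = 4811430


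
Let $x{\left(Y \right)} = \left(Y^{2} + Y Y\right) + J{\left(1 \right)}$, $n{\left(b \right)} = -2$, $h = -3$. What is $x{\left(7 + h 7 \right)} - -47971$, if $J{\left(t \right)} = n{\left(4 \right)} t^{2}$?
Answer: $48361$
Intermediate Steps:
$J{\left(t \right)} = - 2 t^{2}$
$x{\left(Y \right)} = -2 + 2 Y^{2}$ ($x{\left(Y \right)} = \left(Y^{2} + Y Y\right) - 2 \cdot 1^{2} = \left(Y^{2} + Y^{2}\right) - 2 = 2 Y^{2} - 2 = -2 + 2 Y^{2}$)
$x{\left(7 + h 7 \right)} - -47971 = \left(-2 + 2 \left(7 - 21\right)^{2}\right) - -47971 = \left(-2 + 2 \left(7 - 21\right)^{2}\right) + 47971 = \left(-2 + 2 \left(-14\right)^{2}\right) + 47971 = \left(-2 + 2 \cdot 196\right) + 47971 = \left(-2 + 392\right) + 47971 = 390 + 47971 = 48361$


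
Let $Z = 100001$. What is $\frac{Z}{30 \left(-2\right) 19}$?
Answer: $- \frac{100001}{1140} \approx -87.72$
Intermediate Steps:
$\frac{Z}{30 \left(-2\right) 19} = \frac{100001}{30 \left(-2\right) 19} = \frac{100001}{\left(-60\right) 19} = \frac{100001}{-1140} = 100001 \left(- \frac{1}{1140}\right) = - \frac{100001}{1140}$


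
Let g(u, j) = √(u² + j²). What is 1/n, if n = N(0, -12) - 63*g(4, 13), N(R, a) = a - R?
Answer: 4/244707 - 7*√185/81569 ≈ -0.0011509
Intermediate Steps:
g(u, j) = √(j² + u²)
n = -12 - 63*√185 (n = (-12 - 1*0) - 63*√(13² + 4²) = (-12 + 0) - 63*√(169 + 16) = -12 - 63*√185 ≈ -868.89)
1/n = 1/(-12 - 63*√185)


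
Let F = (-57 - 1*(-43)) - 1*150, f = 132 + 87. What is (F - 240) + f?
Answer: -185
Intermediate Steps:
f = 219
F = -164 (F = (-57 + 43) - 150 = -14 - 150 = -164)
(F - 240) + f = (-164 - 240) + 219 = -404 + 219 = -185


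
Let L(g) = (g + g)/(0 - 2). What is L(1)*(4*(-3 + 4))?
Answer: -4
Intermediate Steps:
L(g) = -g (L(g) = (2*g)/(-2) = (2*g)*(-½) = -g)
L(1)*(4*(-3 + 4)) = (-1*1)*(4*(-3 + 4)) = -4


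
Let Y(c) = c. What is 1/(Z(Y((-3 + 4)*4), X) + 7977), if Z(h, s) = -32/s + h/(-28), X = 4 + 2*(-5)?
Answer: 21/167626 ≈ 0.00012528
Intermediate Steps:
X = -6 (X = 4 - 10 = -6)
Z(h, s) = -32/s - h/28 (Z(h, s) = -32/s + h*(-1/28) = -32/s - h/28)
1/(Z(Y((-3 + 4)*4), X) + 7977) = 1/((-32/(-6) - (-3 + 4)*4/28) + 7977) = 1/((-32*(-1/6) - 4/28) + 7977) = 1/((16/3 - 1/28*4) + 7977) = 1/((16/3 - 1/7) + 7977) = 1/(109/21 + 7977) = 1/(167626/21) = 21/167626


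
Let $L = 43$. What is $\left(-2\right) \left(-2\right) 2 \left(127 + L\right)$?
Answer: $1360$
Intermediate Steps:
$\left(-2\right) \left(-2\right) 2 \left(127 + L\right) = \left(-2\right) \left(-2\right) 2 \left(127 + 43\right) = 4 \cdot 2 \cdot 170 = 8 \cdot 170 = 1360$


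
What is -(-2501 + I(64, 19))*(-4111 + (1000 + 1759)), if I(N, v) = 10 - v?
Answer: -3393520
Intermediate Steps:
-(-2501 + I(64, 19))*(-4111 + (1000 + 1759)) = -(-2501 + (10 - 1*19))*(-4111 + (1000 + 1759)) = -(-2501 + (10 - 19))*(-4111 + 2759) = -(-2501 - 9)*(-1352) = -(-2510)*(-1352) = -1*3393520 = -3393520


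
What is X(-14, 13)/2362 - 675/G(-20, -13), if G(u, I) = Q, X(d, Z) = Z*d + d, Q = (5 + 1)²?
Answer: -88967/4724 ≈ -18.833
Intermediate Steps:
Q = 36 (Q = 6² = 36)
X(d, Z) = d + Z*d
G(u, I) = 36
X(-14, 13)/2362 - 675/G(-20, -13) = -14*(1 + 13)/2362 - 675/36 = -14*14*(1/2362) - 675*1/36 = -196*1/2362 - 75/4 = -98/1181 - 75/4 = -88967/4724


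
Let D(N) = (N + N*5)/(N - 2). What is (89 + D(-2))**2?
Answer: 8464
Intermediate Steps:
D(N) = 6*N/(-2 + N) (D(N) = (N + 5*N)/(-2 + N) = (6*N)/(-2 + N) = 6*N/(-2 + N))
(89 + D(-2))**2 = (89 + 6*(-2)/(-2 - 2))**2 = (89 + 6*(-2)/(-4))**2 = (89 + 6*(-2)*(-1/4))**2 = (89 + 3)**2 = 92**2 = 8464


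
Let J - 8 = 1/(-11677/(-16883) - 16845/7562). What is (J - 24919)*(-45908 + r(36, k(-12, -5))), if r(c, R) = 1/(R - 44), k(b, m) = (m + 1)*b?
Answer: 897035956296131127/784370644 ≈ 1.1436e+9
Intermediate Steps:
k(b, m) = b*(1 + m) (k(b, m) = (1 + m)*b = b*(1 + m))
r(c, R) = 1/(-44 + R)
J = 1441072042/196092661 (J = 8 + 1/(-11677/(-16883) - 16845/7562) = 8 + 1/(-11677*(-1/16883) - 16845*1/7562) = 8 + 1/(11677/16883 - 16845/7562) = 8 + 1/(-196092661/127669246) = 8 - 127669246/196092661 = 1441072042/196092661 ≈ 7.3489)
(J - 24919)*(-45908 + r(36, k(-12, -5))) = (1441072042/196092661 - 24919)*(-45908 + 1/(-44 - 12*(1 - 5))) = -4884991947417*(-45908 + 1/(-44 - 12*(-4)))/196092661 = -4884991947417*(-45908 + 1/(-44 + 48))/196092661 = -4884991947417*(-45908 + 1/4)/196092661 = -4884991947417*(-45908 + ¼)/196092661 = -4884991947417/196092661*(-183631/4) = 897035956296131127/784370644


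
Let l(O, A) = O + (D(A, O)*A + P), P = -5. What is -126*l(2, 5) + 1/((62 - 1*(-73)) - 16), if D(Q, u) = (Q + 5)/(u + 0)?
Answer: -329867/119 ≈ -2772.0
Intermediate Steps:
D(Q, u) = (5 + Q)/u
l(O, A) = -5 + O + A*(5 + A)/O (l(O, A) = O + (((5 + A)/O)*A - 5) = O + (A*(5 + A)/O - 5) = O + (-5 + A*(5 + A)/O) = -5 + O + A*(5 + A)/O)
-126*l(2, 5) + 1/((62 - 1*(-73)) - 16) = -126*(5*(5 + 5) + 2*(-5 + 2))/2 + 1/((62 - 1*(-73)) - 16) = -63*(5*10 + 2*(-3)) + 1/((62 + 73) - 16) = -63*(50 - 6) + 1/(135 - 16) = -63*44 + 1/119 = -126*22 + 1/119 = -2772 + 1/119 = -329867/119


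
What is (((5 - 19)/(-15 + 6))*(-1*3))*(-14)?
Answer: 196/3 ≈ 65.333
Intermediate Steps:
(((5 - 19)/(-15 + 6))*(-1*3))*(-14) = (-14/(-9)*(-3))*(-14) = (-14*(-1/9)*(-3))*(-14) = ((14/9)*(-3))*(-14) = -14/3*(-14) = 196/3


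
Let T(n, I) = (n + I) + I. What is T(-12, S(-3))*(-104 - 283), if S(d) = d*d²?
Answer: 25542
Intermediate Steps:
S(d) = d³
T(n, I) = n + 2*I (T(n, I) = (I + n) + I = n + 2*I)
T(-12, S(-3))*(-104 - 283) = (-12 + 2*(-3)³)*(-104 - 283) = (-12 + 2*(-27))*(-387) = (-12 - 54)*(-387) = -66*(-387) = 25542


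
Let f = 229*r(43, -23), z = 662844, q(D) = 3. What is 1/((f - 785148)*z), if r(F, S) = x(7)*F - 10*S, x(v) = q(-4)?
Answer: -1/465937572828 ≈ -2.1462e-12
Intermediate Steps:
x(v) = 3
r(F, S) = -10*S + 3*F (r(F, S) = 3*F - 10*S = -10*S + 3*F)
f = 82211 (f = 229*(-10*(-23) + 3*43) = 229*(230 + 129) = 229*359 = 82211)
1/((f - 785148)*z) = 1/((82211 - 785148)*662844) = (1/662844)/(-702937) = -1/702937*1/662844 = -1/465937572828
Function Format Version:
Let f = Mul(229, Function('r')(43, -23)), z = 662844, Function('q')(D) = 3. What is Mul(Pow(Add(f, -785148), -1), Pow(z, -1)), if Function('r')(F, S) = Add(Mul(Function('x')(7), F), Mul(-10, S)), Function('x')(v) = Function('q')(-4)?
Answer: Rational(-1, 465937572828) ≈ -2.1462e-12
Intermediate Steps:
Function('x')(v) = 3
Function('r')(F, S) = Add(Mul(-10, S), Mul(3, F)) (Function('r')(F, S) = Add(Mul(3, F), Mul(-10, S)) = Add(Mul(-10, S), Mul(3, F)))
f = 82211 (f = Mul(229, Add(Mul(-10, -23), Mul(3, 43))) = Mul(229, Add(230, 129)) = Mul(229, 359) = 82211)
Mul(Pow(Add(f, -785148), -1), Pow(z, -1)) = Mul(Pow(Add(82211, -785148), -1), Pow(662844, -1)) = Mul(Pow(-702937, -1), Rational(1, 662844)) = Mul(Rational(-1, 702937), Rational(1, 662844)) = Rational(-1, 465937572828)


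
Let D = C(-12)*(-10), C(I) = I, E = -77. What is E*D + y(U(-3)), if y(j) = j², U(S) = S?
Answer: -9231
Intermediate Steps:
D = 120 (D = -12*(-10) = 120)
E*D + y(U(-3)) = -77*120 + (-3)² = -9240 + 9 = -9231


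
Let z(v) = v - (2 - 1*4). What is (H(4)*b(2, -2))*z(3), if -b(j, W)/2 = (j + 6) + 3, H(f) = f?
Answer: -440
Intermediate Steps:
z(v) = 2 + v (z(v) = v - (2 - 4) = v - 1*(-2) = v + 2 = 2 + v)
b(j, W) = -18 - 2*j (b(j, W) = -2*((j + 6) + 3) = -2*((6 + j) + 3) = -2*(9 + j) = -18 - 2*j)
(H(4)*b(2, -2))*z(3) = (4*(-18 - 2*2))*(2 + 3) = (4*(-18 - 4))*5 = (4*(-22))*5 = -88*5 = -440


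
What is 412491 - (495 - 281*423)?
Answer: 530859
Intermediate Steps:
412491 - (495 - 281*423) = 412491 - (495 - 118863) = 412491 - 1*(-118368) = 412491 + 118368 = 530859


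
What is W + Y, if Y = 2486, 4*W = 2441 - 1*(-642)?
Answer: 13027/4 ≈ 3256.8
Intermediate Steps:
W = 3083/4 (W = (2441 - 1*(-642))/4 = (2441 + 642)/4 = (1/4)*3083 = 3083/4 ≈ 770.75)
W + Y = 3083/4 + 2486 = 13027/4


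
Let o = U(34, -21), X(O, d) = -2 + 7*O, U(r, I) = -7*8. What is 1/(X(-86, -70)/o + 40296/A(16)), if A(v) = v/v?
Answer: 14/564295 ≈ 2.4810e-5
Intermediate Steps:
U(r, I) = -56
A(v) = 1
o = -56
1/(X(-86, -70)/o + 40296/A(16)) = 1/((-2 + 7*(-86))/(-56) + 40296/1) = 1/((-2 - 602)*(-1/56) + 40296*1) = 1/(-604*(-1/56) + 40296) = 1/(151/14 + 40296) = 1/(564295/14) = 14/564295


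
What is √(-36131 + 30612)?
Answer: I*√5519 ≈ 74.29*I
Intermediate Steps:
√(-36131 + 30612) = √(-5519) = I*√5519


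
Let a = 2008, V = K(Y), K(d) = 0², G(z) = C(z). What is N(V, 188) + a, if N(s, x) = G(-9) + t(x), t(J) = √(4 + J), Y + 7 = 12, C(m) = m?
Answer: 1999 + 8*√3 ≈ 2012.9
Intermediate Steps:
G(z) = z
Y = 5 (Y = -7 + 12 = 5)
K(d) = 0
V = 0
N(s, x) = -9 + √(4 + x)
N(V, 188) + a = (-9 + √(4 + 188)) + 2008 = (-9 + √192) + 2008 = (-9 + 8*√3) + 2008 = 1999 + 8*√3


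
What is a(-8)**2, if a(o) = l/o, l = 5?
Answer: 25/64 ≈ 0.39063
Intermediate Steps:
a(o) = 5/o
a(-8)**2 = (5/(-8))**2 = (5*(-1/8))**2 = (-5/8)**2 = 25/64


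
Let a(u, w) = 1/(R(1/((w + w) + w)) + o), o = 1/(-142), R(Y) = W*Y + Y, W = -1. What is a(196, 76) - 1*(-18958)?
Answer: 18816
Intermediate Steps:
R(Y) = 0 (R(Y) = -Y + Y = 0)
o = -1/142 ≈ -0.0070423
a(u, w) = -142 (a(u, w) = 1/(0 - 1/142) = 1/(-1/142) = -142)
a(196, 76) - 1*(-18958) = -142 - 1*(-18958) = -142 + 18958 = 18816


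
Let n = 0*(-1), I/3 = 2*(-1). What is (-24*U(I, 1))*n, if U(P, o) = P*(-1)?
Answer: 0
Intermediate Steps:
I = -6 (I = 3*(2*(-1)) = 3*(-2) = -6)
U(P, o) = -P
n = 0
(-24*U(I, 1))*n = -(-24)*(-6)*0 = -24*6*0 = -144*0 = 0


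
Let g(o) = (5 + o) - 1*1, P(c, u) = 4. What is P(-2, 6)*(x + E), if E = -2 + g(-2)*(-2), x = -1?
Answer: -28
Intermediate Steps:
g(o) = 4 + o (g(o) = (5 + o) - 1 = 4 + o)
E = -6 (E = -2 + (4 - 2)*(-2) = -2 + 2*(-2) = -2 - 4 = -6)
P(-2, 6)*(x + E) = 4*(-1 - 6) = 4*(-7) = -28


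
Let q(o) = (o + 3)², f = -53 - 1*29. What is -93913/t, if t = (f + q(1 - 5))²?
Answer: -93913/6561 ≈ -14.314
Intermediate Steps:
f = -82 (f = -53 - 29 = -82)
q(o) = (3 + o)²
t = 6561 (t = (-82 + (3 + (1 - 5))²)² = (-82 + (3 - 4)²)² = (-82 + (-1)²)² = (-82 + 1)² = (-81)² = 6561)
-93913/t = -93913/6561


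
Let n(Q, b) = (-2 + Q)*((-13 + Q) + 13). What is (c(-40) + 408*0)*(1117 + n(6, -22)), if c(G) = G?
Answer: -45640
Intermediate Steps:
n(Q, b) = Q*(-2 + Q) (n(Q, b) = (-2 + Q)*Q = Q*(-2 + Q))
(c(-40) + 408*0)*(1117 + n(6, -22)) = (-40 + 408*0)*(1117 + 6*(-2 + 6)) = (-40 + 0)*(1117 + 6*4) = -40*(1117 + 24) = -40*1141 = -45640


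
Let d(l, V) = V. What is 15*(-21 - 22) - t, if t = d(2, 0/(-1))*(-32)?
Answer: -645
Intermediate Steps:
t = 0 (t = (0/(-1))*(-32) = (0*(-1))*(-32) = 0*(-32) = 0)
15*(-21 - 22) - t = 15*(-21 - 22) - 1*0 = 15*(-43) + 0 = -645 + 0 = -645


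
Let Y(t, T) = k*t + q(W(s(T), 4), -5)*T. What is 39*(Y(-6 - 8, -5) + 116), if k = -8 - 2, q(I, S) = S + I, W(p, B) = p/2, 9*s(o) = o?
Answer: 66079/6 ≈ 11013.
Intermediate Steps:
s(o) = o/9
W(p, B) = p/2 (W(p, B) = p*(½) = p/2)
q(I, S) = I + S
k = -10
Y(t, T) = -10*t + T*(-5 + T/18) (Y(t, T) = -10*t + ((T/9)/2 - 5)*T = -10*t + (T/18 - 5)*T = -10*t + (-5 + T/18)*T = -10*t + T*(-5 + T/18))
39*(Y(-6 - 8, -5) + 116) = 39*((-10*(-6 - 8) + (1/18)*(-5)*(-90 - 5)) + 116) = 39*((-10*(-14) + (1/18)*(-5)*(-95)) + 116) = 39*((140 + 475/18) + 116) = 39*(2995/18 + 116) = 39*(5083/18) = 66079/6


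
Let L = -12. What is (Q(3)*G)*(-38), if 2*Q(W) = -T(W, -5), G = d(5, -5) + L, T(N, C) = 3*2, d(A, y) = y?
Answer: -1938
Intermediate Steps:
T(N, C) = 6
G = -17 (G = -5 - 12 = -17)
Q(W) = -3 (Q(W) = (-1*6)/2 = (½)*(-6) = -3)
(Q(3)*G)*(-38) = -3*(-17)*(-38) = 51*(-38) = -1938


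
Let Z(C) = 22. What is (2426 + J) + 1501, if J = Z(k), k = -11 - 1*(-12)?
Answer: 3949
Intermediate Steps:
k = 1 (k = -11 + 12 = 1)
J = 22
(2426 + J) + 1501 = (2426 + 22) + 1501 = 2448 + 1501 = 3949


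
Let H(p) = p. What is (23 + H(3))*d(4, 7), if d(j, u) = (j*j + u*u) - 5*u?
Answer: 780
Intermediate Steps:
d(j, u) = j² + u² - 5*u (d(j, u) = (j² + u²) - 5*u = j² + u² - 5*u)
(23 + H(3))*d(4, 7) = (23 + 3)*(4² + 7² - 5*7) = 26*(16 + 49 - 35) = 26*30 = 780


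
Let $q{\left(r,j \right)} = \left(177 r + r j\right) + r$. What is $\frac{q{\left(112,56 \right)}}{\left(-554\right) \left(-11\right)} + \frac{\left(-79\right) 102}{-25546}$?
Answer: $\frac{179653755}{38919331} \approx 4.6161$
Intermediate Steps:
$q{\left(r,j \right)} = 178 r + j r$ ($q{\left(r,j \right)} = \left(177 r + j r\right) + r = 178 r + j r$)
$\frac{q{\left(112,56 \right)}}{\left(-554\right) \left(-11\right)} + \frac{\left(-79\right) 102}{-25546} = \frac{112 \left(178 + 56\right)}{\left(-554\right) \left(-11\right)} + \frac{\left(-79\right) 102}{-25546} = \frac{112 \cdot 234}{6094} - - \frac{4029}{12773} = 26208 \cdot \frac{1}{6094} + \frac{4029}{12773} = \frac{13104}{3047} + \frac{4029}{12773} = \frac{179653755}{38919331}$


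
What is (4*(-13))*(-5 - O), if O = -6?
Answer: -52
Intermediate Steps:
(4*(-13))*(-5 - O) = (4*(-13))*(-5 - 1*(-6)) = -52*(-5 + 6) = -52*1 = -52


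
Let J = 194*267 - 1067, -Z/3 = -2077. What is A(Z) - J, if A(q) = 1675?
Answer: -49056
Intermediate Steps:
Z = 6231 (Z = -3*(-2077) = 6231)
J = 50731 (J = 51798 - 1067 = 50731)
A(Z) - J = 1675 - 1*50731 = 1675 - 50731 = -49056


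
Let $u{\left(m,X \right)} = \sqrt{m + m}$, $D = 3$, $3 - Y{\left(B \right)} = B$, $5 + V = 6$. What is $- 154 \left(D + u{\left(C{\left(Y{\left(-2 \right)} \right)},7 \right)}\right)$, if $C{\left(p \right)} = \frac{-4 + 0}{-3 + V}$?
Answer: $-770$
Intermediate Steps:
$V = 1$ ($V = -5 + 6 = 1$)
$Y{\left(B \right)} = 3 - B$
$C{\left(p \right)} = 2$ ($C{\left(p \right)} = \frac{-4 + 0}{-3 + 1} = - \frac{4}{-2} = \left(-4\right) \left(- \frac{1}{2}\right) = 2$)
$u{\left(m,X \right)} = \sqrt{2} \sqrt{m}$ ($u{\left(m,X \right)} = \sqrt{2 m} = \sqrt{2} \sqrt{m}$)
$- 154 \left(D + u{\left(C{\left(Y{\left(-2 \right)} \right)},7 \right)}\right) = - 154 \left(3 + \sqrt{2} \sqrt{2}\right) = - 154 \left(3 + 2\right) = \left(-154\right) 5 = -770$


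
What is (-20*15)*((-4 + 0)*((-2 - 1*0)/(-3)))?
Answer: 800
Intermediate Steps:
(-20*15)*((-4 + 0)*((-2 - 1*0)/(-3))) = -(-1200)*(-2 + 0)*(-⅓) = -(-1200)*(-2*(-⅓)) = -(-1200)*2/3 = -300*(-8/3) = 800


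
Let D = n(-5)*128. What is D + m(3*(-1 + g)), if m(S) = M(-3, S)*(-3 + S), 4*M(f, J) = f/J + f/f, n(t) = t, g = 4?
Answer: -639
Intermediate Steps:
D = -640 (D = -5*128 = -640)
M(f, J) = ¼ + f/(4*J) (M(f, J) = (f/J + f/f)/4 = (f/J + 1)/4 = (1 + f/J)/4 = ¼ + f/(4*J))
m(S) = (-3 + S)²/(4*S) (m(S) = ((S - 3)/(4*S))*(-3 + S) = ((-3 + S)/(4*S))*(-3 + S) = (-3 + S)²/(4*S))
D + m(3*(-1 + g)) = -640 + (-3 + 3*(-1 + 4))²/(4*((3*(-1 + 4)))) = -640 + (-3 + 3*3)²/(4*((3*3))) = -640 + (¼)*(-3 + 9)²/9 = -640 + (¼)*(⅑)*6² = -640 + (¼)*(⅑)*36 = -640 + 1 = -639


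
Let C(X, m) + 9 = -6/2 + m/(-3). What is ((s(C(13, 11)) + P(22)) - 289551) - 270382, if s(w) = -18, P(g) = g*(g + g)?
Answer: -558983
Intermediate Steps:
P(g) = 2*g² (P(g) = g*(2*g) = 2*g²)
C(X, m) = -12 - m/3 (C(X, m) = -9 + (-6/2 + m/(-3)) = -9 + (-6*½ + m*(-⅓)) = -9 + (-3 - m/3) = -12 - m/3)
((s(C(13, 11)) + P(22)) - 289551) - 270382 = ((-18 + 2*22²) - 289551) - 270382 = ((-18 + 2*484) - 289551) - 270382 = ((-18 + 968) - 289551) - 270382 = (950 - 289551) - 270382 = -288601 - 270382 = -558983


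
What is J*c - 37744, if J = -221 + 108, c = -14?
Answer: -36162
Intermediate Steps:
J = -113
J*c - 37744 = -113*(-14) - 37744 = 1582 - 37744 = -36162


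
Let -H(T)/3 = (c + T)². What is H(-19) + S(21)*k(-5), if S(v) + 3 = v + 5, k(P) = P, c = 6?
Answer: -622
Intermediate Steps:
S(v) = 2 + v (S(v) = -3 + (v + 5) = -3 + (5 + v) = 2 + v)
H(T) = -3*(6 + T)²
H(-19) + S(21)*k(-5) = -3*(6 - 19)² + (2 + 21)*(-5) = -3*(-13)² + 23*(-5) = -3*169 - 115 = -507 - 115 = -622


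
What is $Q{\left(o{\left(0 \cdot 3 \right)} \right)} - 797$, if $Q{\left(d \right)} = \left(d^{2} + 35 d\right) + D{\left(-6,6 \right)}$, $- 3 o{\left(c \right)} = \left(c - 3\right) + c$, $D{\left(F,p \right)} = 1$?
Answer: $-760$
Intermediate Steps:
$o{\left(c \right)} = 1 - \frac{2 c}{3}$ ($o{\left(c \right)} = - \frac{\left(c - 3\right) + c}{3} = - \frac{\left(-3 + c\right) + c}{3} = - \frac{-3 + 2 c}{3} = 1 - \frac{2 c}{3}$)
$Q{\left(d \right)} = 1 + d^{2} + 35 d$ ($Q{\left(d \right)} = \left(d^{2} + 35 d\right) + 1 = 1 + d^{2} + 35 d$)
$Q{\left(o{\left(0 \cdot 3 \right)} \right)} - 797 = \left(1 + \left(1 - \frac{2 \cdot 0 \cdot 3}{3}\right)^{2} + 35 \left(1 - \frac{2 \cdot 0 \cdot 3}{3}\right)\right) - 797 = \left(1 + \left(1 - 0\right)^{2} + 35 \left(1 - 0\right)\right) - 797 = \left(1 + \left(1 + 0\right)^{2} + 35 \left(1 + 0\right)\right) - 797 = \left(1 + 1^{2} + 35 \cdot 1\right) - 797 = \left(1 + 1 + 35\right) - 797 = 37 - 797 = -760$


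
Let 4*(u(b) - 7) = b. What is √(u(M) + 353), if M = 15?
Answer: √1455/2 ≈ 19.072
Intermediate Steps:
u(b) = 7 + b/4
√(u(M) + 353) = √((7 + (¼)*15) + 353) = √((7 + 15/4) + 353) = √(43/4 + 353) = √(1455/4) = √1455/2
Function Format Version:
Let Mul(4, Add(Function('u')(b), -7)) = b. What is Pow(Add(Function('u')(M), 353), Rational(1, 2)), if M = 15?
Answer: Mul(Rational(1, 2), Pow(1455, Rational(1, 2))) ≈ 19.072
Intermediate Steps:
Function('u')(b) = Add(7, Mul(Rational(1, 4), b))
Pow(Add(Function('u')(M), 353), Rational(1, 2)) = Pow(Add(Add(7, Mul(Rational(1, 4), 15)), 353), Rational(1, 2)) = Pow(Add(Add(7, Rational(15, 4)), 353), Rational(1, 2)) = Pow(Add(Rational(43, 4), 353), Rational(1, 2)) = Pow(Rational(1455, 4), Rational(1, 2)) = Mul(Rational(1, 2), Pow(1455, Rational(1, 2)))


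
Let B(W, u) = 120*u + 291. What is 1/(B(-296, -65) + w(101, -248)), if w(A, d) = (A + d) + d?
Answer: -1/7904 ≈ -0.00012652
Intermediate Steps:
B(W, u) = 291 + 120*u
w(A, d) = A + 2*d
1/(B(-296, -65) + w(101, -248)) = 1/((291 + 120*(-65)) + (101 + 2*(-248))) = 1/((291 - 7800) + (101 - 496)) = 1/(-7509 - 395) = 1/(-7904) = -1/7904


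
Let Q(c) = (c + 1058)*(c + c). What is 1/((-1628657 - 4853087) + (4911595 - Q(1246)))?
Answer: -1/7311717 ≈ -1.3677e-7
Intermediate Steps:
Q(c) = 2*c*(1058 + c) (Q(c) = (1058 + c)*(2*c) = 2*c*(1058 + c))
1/((-1628657 - 4853087) + (4911595 - Q(1246))) = 1/((-1628657 - 4853087) + (4911595 - 2*1246*(1058 + 1246))) = 1/(-6481744 + (4911595 - 2*1246*2304)) = 1/(-6481744 + (4911595 - 1*5741568)) = 1/(-6481744 + (4911595 - 5741568)) = 1/(-6481744 - 829973) = 1/(-7311717) = -1/7311717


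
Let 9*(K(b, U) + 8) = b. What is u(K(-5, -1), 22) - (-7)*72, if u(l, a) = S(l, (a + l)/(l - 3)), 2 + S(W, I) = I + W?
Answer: 460775/936 ≈ 492.28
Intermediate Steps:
S(W, I) = -2 + I + W (S(W, I) = -2 + (I + W) = -2 + I + W)
K(b, U) = -8 + b/9
u(l, a) = -2 + l + (a + l)/(-3 + l) (u(l, a) = -2 + (a + l)/(l - 3) + l = -2 + (a + l)/(-3 + l) + l = -2 + l + (a + l)/(-3 + l))
u(K(-5, -1), 22) - (-7)*72 = (22 + (-8 + (⅑)*(-5)) + (-3 + (-8 + (⅑)*(-5)))*(-2 + (-8 + (⅑)*(-5))))/(-3 + (-8 + (⅑)*(-5))) - (-7)*72 = (22 + (-8 - 5/9) + (-3 + (-8 - 5/9))*(-2 + (-8 - 5/9)))/(-3 + (-8 - 5/9)) - 1*(-504) = (22 - 77/9 + (-3 - 77/9)*(-2 - 77/9))/(-3 - 77/9) + 504 = (22 - 77/9 - 104/9*(-95/9))/(-104/9) + 504 = -9*(22 - 77/9 + 9880/81)/104 + 504 = -9/104*10969/81 + 504 = -10969/936 + 504 = 460775/936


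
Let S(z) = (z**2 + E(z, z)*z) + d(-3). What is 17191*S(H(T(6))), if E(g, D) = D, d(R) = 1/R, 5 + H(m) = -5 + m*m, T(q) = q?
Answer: 69709505/3 ≈ 2.3237e+7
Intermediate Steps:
H(m) = -10 + m**2 (H(m) = -5 + (-5 + m*m) = -5 + (-5 + m**2) = -10 + m**2)
S(z) = -1/3 + 2*z**2 (S(z) = (z**2 + z*z) + 1/(-3) = (z**2 + z**2) - 1/3 = 2*z**2 - 1/3 = -1/3 + 2*z**2)
17191*S(H(T(6))) = 17191*(-1/3 + 2*(-10 + 6**2)**2) = 17191*(-1/3 + 2*(-10 + 36)**2) = 17191*(-1/3 + 2*26**2) = 17191*(-1/3 + 2*676) = 17191*(-1/3 + 1352) = 17191*(4055/3) = 69709505/3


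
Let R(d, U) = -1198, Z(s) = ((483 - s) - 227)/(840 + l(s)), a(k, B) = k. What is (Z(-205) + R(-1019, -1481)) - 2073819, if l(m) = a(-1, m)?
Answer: -1740938802/839 ≈ -2.0750e+6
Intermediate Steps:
l(m) = -1
Z(s) = 256/839 - s/839 (Z(s) = ((483 - s) - 227)/(840 - 1) = (256 - s)/839 = (256 - s)*(1/839) = 256/839 - s/839)
(Z(-205) + R(-1019, -1481)) - 2073819 = ((256/839 - 1/839*(-205)) - 1198) - 2073819 = ((256/839 + 205/839) - 1198) - 2073819 = (461/839 - 1198) - 2073819 = -1004661/839 - 2073819 = -1740938802/839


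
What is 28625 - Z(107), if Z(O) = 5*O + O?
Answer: 27983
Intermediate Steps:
Z(O) = 6*O
28625 - Z(107) = 28625 - 6*107 = 28625 - 1*642 = 28625 - 642 = 27983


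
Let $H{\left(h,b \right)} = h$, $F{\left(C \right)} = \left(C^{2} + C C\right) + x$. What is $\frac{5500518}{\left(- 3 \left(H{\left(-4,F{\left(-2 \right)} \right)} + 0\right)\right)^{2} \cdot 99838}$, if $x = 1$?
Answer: $\frac{916753}{2396112} \approx 0.3826$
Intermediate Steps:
$F{\left(C \right)} = 1 + 2 C^{2}$ ($F{\left(C \right)} = \left(C^{2} + C C\right) + 1 = \left(C^{2} + C^{2}\right) + 1 = 2 C^{2} + 1 = 1 + 2 C^{2}$)
$\frac{5500518}{\left(- 3 \left(H{\left(-4,F{\left(-2 \right)} \right)} + 0\right)\right)^{2} \cdot 99838} = \frac{5500518}{\left(- 3 \left(-4 + 0\right)\right)^{2} \cdot 99838} = \frac{5500518}{\left(\left(-3\right) \left(-4\right)\right)^{2} \cdot 99838} = \frac{5500518}{12^{2} \cdot 99838} = \frac{5500518}{144 \cdot 99838} = \frac{5500518}{14376672} = 5500518 \cdot \frac{1}{14376672} = \frac{916753}{2396112}$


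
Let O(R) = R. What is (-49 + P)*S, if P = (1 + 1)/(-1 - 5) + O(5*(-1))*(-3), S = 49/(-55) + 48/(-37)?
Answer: 458659/6105 ≈ 75.128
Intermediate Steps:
S = -4453/2035 (S = 49*(-1/55) + 48*(-1/37) = -49/55 - 48/37 = -4453/2035 ≈ -2.1882)
P = 44/3 (P = (1 + 1)/(-1 - 5) + (5*(-1))*(-3) = 2/(-6) - 5*(-3) = 2*(-⅙) + 15 = -⅓ + 15 = 44/3 ≈ 14.667)
(-49 + P)*S = (-49 + 44/3)*(-4453/2035) = -103/3*(-4453/2035) = 458659/6105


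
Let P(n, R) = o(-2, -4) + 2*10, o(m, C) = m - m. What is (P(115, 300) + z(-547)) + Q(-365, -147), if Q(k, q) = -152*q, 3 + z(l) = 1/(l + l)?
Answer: 24462933/1094 ≈ 22361.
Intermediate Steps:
z(l) = -3 + 1/(2*l) (z(l) = -3 + 1/(l + l) = -3 + 1/(2*l))
o(m, C) = 0
P(n, R) = 20 (P(n, R) = 0 + 2*10 = 0 + 20 = 20)
(P(115, 300) + z(-547)) + Q(-365, -147) = (20 + (-3 + (1/2)/(-547))) - 152*(-147) = (20 + (-3 + (1/2)*(-1/547))) + 22344 = (20 + (-3 - 1/1094)) + 22344 = (20 - 3283/1094) + 22344 = 18597/1094 + 22344 = 24462933/1094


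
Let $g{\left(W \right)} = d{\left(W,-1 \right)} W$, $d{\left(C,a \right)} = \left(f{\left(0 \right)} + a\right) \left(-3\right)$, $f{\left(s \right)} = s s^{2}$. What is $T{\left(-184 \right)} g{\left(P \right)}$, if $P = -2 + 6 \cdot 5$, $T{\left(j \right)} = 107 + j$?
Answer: $-6468$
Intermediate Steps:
$f{\left(s \right)} = s^{3}$
$P = 28$ ($P = -2 + 30 = 28$)
$d{\left(C,a \right)} = - 3 a$ ($d{\left(C,a \right)} = \left(0^{3} + a\right) \left(-3\right) = \left(0 + a\right) \left(-3\right) = a \left(-3\right) = - 3 a$)
$g{\left(W \right)} = 3 W$ ($g{\left(W \right)} = \left(-3\right) \left(-1\right) W = 3 W$)
$T{\left(-184 \right)} g{\left(P \right)} = \left(107 - 184\right) 3 \cdot 28 = \left(-77\right) 84 = -6468$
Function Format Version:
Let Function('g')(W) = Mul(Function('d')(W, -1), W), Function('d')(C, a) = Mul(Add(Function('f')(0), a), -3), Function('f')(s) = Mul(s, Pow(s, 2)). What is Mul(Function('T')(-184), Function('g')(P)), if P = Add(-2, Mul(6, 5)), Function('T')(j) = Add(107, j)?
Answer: -6468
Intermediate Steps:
Function('f')(s) = Pow(s, 3)
P = 28 (P = Add(-2, 30) = 28)
Function('d')(C, a) = Mul(-3, a) (Function('d')(C, a) = Mul(Add(Pow(0, 3), a), -3) = Mul(Add(0, a), -3) = Mul(a, -3) = Mul(-3, a))
Function('g')(W) = Mul(3, W) (Function('g')(W) = Mul(Mul(-3, -1), W) = Mul(3, W))
Mul(Function('T')(-184), Function('g')(P)) = Mul(Add(107, -184), Mul(3, 28)) = Mul(-77, 84) = -6468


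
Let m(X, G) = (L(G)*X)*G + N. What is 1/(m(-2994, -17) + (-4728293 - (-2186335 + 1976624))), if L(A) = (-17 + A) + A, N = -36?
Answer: -1/7114416 ≈ -1.4056e-7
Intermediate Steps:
L(A) = -17 + 2*A
m(X, G) = -36 + G*X*(-17 + 2*G) (m(X, G) = ((-17 + 2*G)*X)*G - 36 = (X*(-17 + 2*G))*G - 36 = G*X*(-17 + 2*G) - 36 = -36 + G*X*(-17 + 2*G))
1/(m(-2994, -17) + (-4728293 - (-2186335 + 1976624))) = 1/((-36 - 17*(-2994)*(-17 + 2*(-17))) + (-4728293 - (-2186335 + 1976624))) = 1/((-36 - 17*(-2994)*(-17 - 34)) + (-4728293 - 1*(-209711))) = 1/((-36 - 17*(-2994)*(-51)) + (-4728293 + 209711)) = 1/((-36 - 2595798) - 4518582) = 1/(-2595834 - 4518582) = 1/(-7114416) = -1/7114416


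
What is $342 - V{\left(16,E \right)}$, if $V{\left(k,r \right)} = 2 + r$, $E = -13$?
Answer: $353$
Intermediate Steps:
$342 - V{\left(16,E \right)} = 342 - \left(2 - 13\right) = 342 - -11 = 342 + 11 = 353$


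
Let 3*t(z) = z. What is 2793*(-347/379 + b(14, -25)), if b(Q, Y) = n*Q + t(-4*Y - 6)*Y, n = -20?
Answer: -1126557481/379 ≈ -2.9724e+6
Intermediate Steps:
t(z) = z/3
b(Q, Y) = -20*Q + Y*(-2 - 4*Y/3) (b(Q, Y) = -20*Q + ((-4*Y - 6)/3)*Y = -20*Q + ((-6 - 4*Y)/3)*Y = -20*Q + (-2 - 4*Y/3)*Y = -20*Q + Y*(-2 - 4*Y/3))
2793*(-347/379 + b(14, -25)) = 2793*(-347/379 + (-20*14 - 2/3*(-25)*(3 + 2*(-25)))) = 2793*(-347*1/379 + (-280 - 2/3*(-25)*(3 - 50))) = 2793*(-347/379 + (-280 - 2/3*(-25)*(-47))) = 2793*(-347/379 + (-280 - 2350/3)) = 2793*(-347/379 - 3190/3) = 2793*(-1210051/1137) = -1126557481/379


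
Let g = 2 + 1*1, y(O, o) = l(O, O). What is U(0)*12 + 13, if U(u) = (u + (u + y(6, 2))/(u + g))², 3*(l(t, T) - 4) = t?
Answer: 61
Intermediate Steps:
l(t, T) = 4 + t/3
y(O, o) = 4 + O/3
g = 3 (g = 2 + 1 = 3)
U(u) = (u + (6 + u)/(3 + u))² (U(u) = (u + (u + (4 + (⅓)*6))/(u + 3))² = (u + (u + (4 + 2))/(3 + u))² = (u + (u + 6)/(3 + u))² = (u + (6 + u)/(3 + u))²)
U(0)*12 + 13 = ((6 + 0² + 4*0)²/(3 + 0)²)*12 + 13 = ((6 + 0 + 0)²/3²)*12 + 13 = ((⅑)*6²)*12 + 13 = ((⅑)*36)*12 + 13 = 4*12 + 13 = 48 + 13 = 61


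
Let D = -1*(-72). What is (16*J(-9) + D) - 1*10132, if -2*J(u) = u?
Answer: -9988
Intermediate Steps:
D = 72
J(u) = -u/2
(16*J(-9) + D) - 1*10132 = (16*(-½*(-9)) + 72) - 1*10132 = (16*(9/2) + 72) - 10132 = (72 + 72) - 10132 = 144 - 10132 = -9988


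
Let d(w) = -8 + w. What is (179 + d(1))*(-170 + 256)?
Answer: 14792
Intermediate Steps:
(179 + d(1))*(-170 + 256) = (179 + (-8 + 1))*(-170 + 256) = (179 - 7)*86 = 172*86 = 14792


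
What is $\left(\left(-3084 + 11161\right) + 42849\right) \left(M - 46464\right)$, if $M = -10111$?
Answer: $-2881138450$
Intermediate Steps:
$\left(\left(-3084 + 11161\right) + 42849\right) \left(M - 46464\right) = \left(\left(-3084 + 11161\right) + 42849\right) \left(-10111 - 46464\right) = \left(8077 + 42849\right) \left(-56575\right) = 50926 \left(-56575\right) = -2881138450$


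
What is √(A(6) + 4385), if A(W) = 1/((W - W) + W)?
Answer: √157866/6 ≈ 66.221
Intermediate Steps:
A(W) = 1/W (A(W) = 1/(0 + W) = 1/W)
√(A(6) + 4385) = √(1/6 + 4385) = √(⅙ + 4385) = √(26311/6) = √157866/6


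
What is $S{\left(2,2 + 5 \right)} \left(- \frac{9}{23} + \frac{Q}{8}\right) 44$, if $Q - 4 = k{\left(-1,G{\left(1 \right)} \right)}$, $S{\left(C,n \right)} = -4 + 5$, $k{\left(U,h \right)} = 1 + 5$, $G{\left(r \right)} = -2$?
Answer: $\frac{869}{23} \approx 37.783$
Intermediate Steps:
$k{\left(U,h \right)} = 6$
$S{\left(C,n \right)} = 1$
$Q = 10$ ($Q = 4 + 6 = 10$)
$S{\left(2,2 + 5 \right)} \left(- \frac{9}{23} + \frac{Q}{8}\right) 44 = 1 \left(- \frac{9}{23} + \frac{10}{8}\right) 44 = 1 \left(\left(-9\right) \frac{1}{23} + 10 \cdot \frac{1}{8}\right) 44 = 1 \left(- \frac{9}{23} + \frac{5}{4}\right) 44 = 1 \cdot \frac{79}{92} \cdot 44 = \frac{79}{92} \cdot 44 = \frac{869}{23}$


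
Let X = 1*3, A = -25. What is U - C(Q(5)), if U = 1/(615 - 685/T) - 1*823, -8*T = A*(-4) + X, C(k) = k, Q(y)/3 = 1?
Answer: -56849347/68825 ≈ -826.00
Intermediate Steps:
X = 3
Q(y) = 3 (Q(y) = 3*1 = 3)
T = -103/8 (T = -(-25*(-4) + 3)/8 = -(100 + 3)/8 = -⅛*103 = -103/8 ≈ -12.875)
U = -56642872/68825 (U = 1/(615 - 685/(-103/8)) - 1*823 = 1/(615 - 685*(-8/103)) - 823 = 1/(615 + 5480/103) - 823 = 1/(68825/103) - 823 = 103/68825 - 823 = -56642872/68825 ≈ -823.00)
U - C(Q(5)) = -56642872/68825 - 1*3 = -56642872/68825 - 3 = -56849347/68825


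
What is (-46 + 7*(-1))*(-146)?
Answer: 7738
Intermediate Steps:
(-46 + 7*(-1))*(-146) = (-46 - 7)*(-146) = -53*(-146) = 7738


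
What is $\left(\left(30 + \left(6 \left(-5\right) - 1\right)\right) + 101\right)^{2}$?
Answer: $10000$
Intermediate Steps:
$\left(\left(30 + \left(6 \left(-5\right) - 1\right)\right) + 101\right)^{2} = \left(\left(30 - 31\right) + 101\right)^{2} = \left(-1 + 101\right)^{2} = 100^{2} = 10000$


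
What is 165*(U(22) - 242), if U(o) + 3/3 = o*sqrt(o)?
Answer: -40095 + 3630*sqrt(22) ≈ -23069.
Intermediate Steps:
U(o) = -1 + o**(3/2) (U(o) = -1 + o*sqrt(o) = -1 + o**(3/2))
165*(U(22) - 242) = 165*((-1 + 22**(3/2)) - 242) = 165*((-1 + 22*sqrt(22)) - 242) = 165*(-243 + 22*sqrt(22)) = -40095 + 3630*sqrt(22)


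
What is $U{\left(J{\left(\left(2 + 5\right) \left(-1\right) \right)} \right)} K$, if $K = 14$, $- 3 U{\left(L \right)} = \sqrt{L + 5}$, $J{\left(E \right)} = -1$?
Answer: $- \frac{28}{3} \approx -9.3333$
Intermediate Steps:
$U{\left(L \right)} = - \frac{\sqrt{5 + L}}{3}$ ($U{\left(L \right)} = - \frac{\sqrt{L + 5}}{3} = - \frac{\sqrt{5 + L}}{3}$)
$U{\left(J{\left(\left(2 + 5\right) \left(-1\right) \right)} \right)} K = - \frac{\sqrt{5 - 1}}{3} \cdot 14 = - \frac{\sqrt{4}}{3} \cdot 14 = \left(- \frac{1}{3}\right) 2 \cdot 14 = \left(- \frac{2}{3}\right) 14 = - \frac{28}{3}$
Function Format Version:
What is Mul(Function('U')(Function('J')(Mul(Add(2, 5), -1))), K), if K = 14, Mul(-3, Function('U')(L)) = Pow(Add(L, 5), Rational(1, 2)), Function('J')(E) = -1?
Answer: Rational(-28, 3) ≈ -9.3333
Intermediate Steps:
Function('U')(L) = Mul(Rational(-1, 3), Pow(Add(5, L), Rational(1, 2))) (Function('U')(L) = Mul(Rational(-1, 3), Pow(Add(L, 5), Rational(1, 2))) = Mul(Rational(-1, 3), Pow(Add(5, L), Rational(1, 2))))
Mul(Function('U')(Function('J')(Mul(Add(2, 5), -1))), K) = Mul(Mul(Rational(-1, 3), Pow(Add(5, -1), Rational(1, 2))), 14) = Mul(Mul(Rational(-1, 3), Pow(4, Rational(1, 2))), 14) = Mul(Mul(Rational(-1, 3), 2), 14) = Mul(Rational(-2, 3), 14) = Rational(-28, 3)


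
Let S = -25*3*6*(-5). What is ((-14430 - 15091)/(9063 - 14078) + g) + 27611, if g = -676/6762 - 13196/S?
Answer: 35112218918362/1271678625 ≈ 27611.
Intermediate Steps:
S = 2250 (S = -450*(-5) = -25*(-90) = 2250)
g = -7562696/1267875 (g = -676/6762 - 13196/2250 = -676*1/6762 - 13196*1/2250 = -338/3381 - 6598/1125 = -7562696/1267875 ≈ -5.9649)
((-14430 - 15091)/(9063 - 14078) + g) + 27611 = ((-14430 - 15091)/(9063 - 14078) - 7562696/1267875) + 27611 = (-29521/(-5015) - 7562696/1267875) + 27611 = (-29521*(-1/5015) - 7562696/1267875) + 27611 = (29521/5015 - 7562696/1267875) + 27611 = -99596513/1271678625 + 27611 = 35112218918362/1271678625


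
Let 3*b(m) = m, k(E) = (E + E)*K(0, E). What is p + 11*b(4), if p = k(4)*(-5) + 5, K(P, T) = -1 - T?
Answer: 659/3 ≈ 219.67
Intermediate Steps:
k(E) = 2*E*(-1 - E) (k(E) = (E + E)*(-1 - E) = (2*E)*(-1 - E) = 2*E*(-1 - E))
b(m) = m/3
p = 205 (p = -2*4*(1 + 4)*(-5) + 5 = -2*4*5*(-5) + 5 = -40*(-5) + 5 = 200 + 5 = 205)
p + 11*b(4) = 205 + 11*((⅓)*4) = 205 + 11*(4/3) = 205 + 44/3 = 659/3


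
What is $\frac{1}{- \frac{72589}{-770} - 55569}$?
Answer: $- \frac{70}{3883231} \approx -1.8026 \cdot 10^{-5}$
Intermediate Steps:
$\frac{1}{- \frac{72589}{-770} - 55569} = \frac{1}{\left(-72589\right) \left(- \frac{1}{770}\right) - 55569} = \frac{1}{\frac{6599}{70} - 55569} = \frac{1}{- \frac{3883231}{70}} = - \frac{70}{3883231}$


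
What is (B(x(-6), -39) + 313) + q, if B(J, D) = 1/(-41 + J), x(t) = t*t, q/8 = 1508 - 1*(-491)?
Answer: 81524/5 ≈ 16305.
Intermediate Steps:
q = 15992 (q = 8*(1508 - 1*(-491)) = 8*(1508 + 491) = 8*1999 = 15992)
x(t) = t²
(B(x(-6), -39) + 313) + q = (1/(-41 + (-6)²) + 313) + 15992 = (1/(-41 + 36) + 313) + 15992 = (1/(-5) + 313) + 15992 = (-⅕ + 313) + 15992 = 1564/5 + 15992 = 81524/5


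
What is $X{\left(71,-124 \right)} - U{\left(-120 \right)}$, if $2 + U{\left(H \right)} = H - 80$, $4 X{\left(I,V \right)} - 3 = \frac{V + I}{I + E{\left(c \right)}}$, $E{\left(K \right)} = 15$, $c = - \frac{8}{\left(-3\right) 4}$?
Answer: $\frac{69693}{344} \approx 202.6$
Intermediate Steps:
$c = \frac{2}{3}$ ($c = - \frac{8}{-12} = \left(-8\right) \left(- \frac{1}{12}\right) = \frac{2}{3} \approx 0.66667$)
$X{\left(I,V \right)} = \frac{3}{4} + \frac{I + V}{4 \left(15 + I\right)}$ ($X{\left(I,V \right)} = \frac{3}{4} + \frac{\left(V + I\right) \frac{1}{I + 15}}{4} = \frac{3}{4} + \frac{\left(I + V\right) \frac{1}{15 + I}}{4} = \frac{3}{4} + \frac{\frac{1}{15 + I} \left(I + V\right)}{4} = \frac{3}{4} + \frac{I + V}{4 \left(15 + I\right)}$)
$U{\left(H \right)} = -82 + H$ ($U{\left(H \right)} = -2 + \left(H - 80\right) = -2 + \left(-80 + H\right) = -82 + H$)
$X{\left(71,-124 \right)} - U{\left(-120 \right)} = \frac{45 - 124 + 4 \cdot 71}{4 \left(15 + 71\right)} - \left(-82 - 120\right) = \frac{45 - 124 + 284}{4 \cdot 86} - -202 = \frac{1}{4} \cdot \frac{1}{86} \cdot 205 + 202 = \frac{205}{344} + 202 = \frac{69693}{344}$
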